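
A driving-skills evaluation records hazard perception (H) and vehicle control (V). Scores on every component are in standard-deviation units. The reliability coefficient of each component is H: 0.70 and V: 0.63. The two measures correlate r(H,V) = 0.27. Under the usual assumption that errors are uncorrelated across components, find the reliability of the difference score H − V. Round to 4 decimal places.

0.5411

Var(H−V) = 1 + 1 − 2·0.27 = 2 − 0.54 = 1.46.
With uncorrelated errors the cross-covariances are all true-score covariance, so they carry over unchanged; only the diagonal terms shrink to ρᵢσᵢ².
True-score variance = [0.70 + 0.63] − 0.54 = 1.33 − 0.54 = 0.79.
Reliability = 0.79 / 1.46 = 0.5411.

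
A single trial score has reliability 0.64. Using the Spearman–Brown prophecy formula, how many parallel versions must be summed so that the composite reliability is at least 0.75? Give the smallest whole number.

2

k ≥ ρ*(1−ρ₁)/(ρ₁(1−ρ*)) = 0.75·0.36 / (0.64·0.25) = 1.688.
Smallest integer k = 2.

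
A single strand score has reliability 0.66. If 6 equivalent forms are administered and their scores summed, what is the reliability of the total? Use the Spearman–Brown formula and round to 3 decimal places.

ρ_k = kρ / (1 + (k−1)ρ) = 6·0.66 / (1 + 5·0.66) = 3.960 / 4.300 = 0.921.

0.921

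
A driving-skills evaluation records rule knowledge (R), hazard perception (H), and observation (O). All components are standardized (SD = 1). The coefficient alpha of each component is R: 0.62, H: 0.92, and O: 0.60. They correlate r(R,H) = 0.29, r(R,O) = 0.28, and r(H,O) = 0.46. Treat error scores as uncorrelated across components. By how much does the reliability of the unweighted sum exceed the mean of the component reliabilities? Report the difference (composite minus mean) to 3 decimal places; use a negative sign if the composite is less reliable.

Var(sum) = 3 + 2.06 = 5.06; true-score variance = 2.14 + 2.06 = 4.2; composite reliability = 0.8300.
Mean component reliability = 0.7133.
Difference = 0.8300 − 0.7133 = 0.117.

0.117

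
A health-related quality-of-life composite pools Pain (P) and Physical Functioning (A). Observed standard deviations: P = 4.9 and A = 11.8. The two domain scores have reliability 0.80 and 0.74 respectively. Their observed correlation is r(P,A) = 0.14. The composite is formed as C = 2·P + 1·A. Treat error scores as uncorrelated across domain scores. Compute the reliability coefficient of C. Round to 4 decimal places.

0.7930

Var(C) = 2²·4.9² + 11.8² + 2·[2·4.9·11.8·0.14] = 235.28 + 32.3792 = 267.659.
Because errors are independent across components, Cov(Tᵢ,Tⱼ) = Cov(Xᵢ,Xⱼ); the off-diagonal part of the true-score variance is the same as above.
True-score variance = [2²·4.9²·0.80 + 11.8²·0.74] + 32.3792 = 179.87 + 32.3792 = 212.249.
Reliability = 212.249 / 267.659 = 0.7930.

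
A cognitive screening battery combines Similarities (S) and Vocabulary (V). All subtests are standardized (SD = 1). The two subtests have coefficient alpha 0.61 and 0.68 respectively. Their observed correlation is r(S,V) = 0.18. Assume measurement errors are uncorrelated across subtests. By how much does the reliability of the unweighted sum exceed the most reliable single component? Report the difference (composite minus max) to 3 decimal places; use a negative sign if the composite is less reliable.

0.019

Var(sum) = 2 + 0.36 = 2.36; true-score variance = 1.29 + 0.36 = 1.65; composite reliability = 0.6992.
Max component reliability = 0.6800.
Difference = 0.6992 − 0.6800 = 0.019.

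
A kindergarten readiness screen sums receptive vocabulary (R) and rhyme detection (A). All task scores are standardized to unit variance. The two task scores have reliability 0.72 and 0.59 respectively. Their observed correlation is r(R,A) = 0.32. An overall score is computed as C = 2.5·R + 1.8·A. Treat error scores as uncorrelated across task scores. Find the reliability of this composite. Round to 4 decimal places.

0.7511

Var(C) = 2.5² + 1.8² + 2·[4.5·0.32] = 9.49 + 2.88 = 12.37.
Because errors are independent across components, Cov(Tᵢ,Tⱼ) = Cov(Xᵢ,Xⱼ); the off-diagonal part of the true-score variance is the same as above.
True-score variance = [2.5²·0.72 + 1.8²·0.59] + 2.88 = 6.4116 + 2.88 = 9.2916.
Reliability = 9.2916 / 12.37 = 0.7511.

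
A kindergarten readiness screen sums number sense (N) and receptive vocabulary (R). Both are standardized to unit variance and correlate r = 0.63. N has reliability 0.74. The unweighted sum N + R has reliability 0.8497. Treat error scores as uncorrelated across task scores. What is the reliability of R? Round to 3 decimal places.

Var(N+R) = 2 + 2·0.63 = 3.260.
True-score variance = ρ_N + ρ_R + 2·0.63, so 0.8497 = (0.74 + ρ_R + 1.26) / 3.260.
ρ_R = 0.8497·3.260 − 0.74 − 1.26 = 0.770.

0.770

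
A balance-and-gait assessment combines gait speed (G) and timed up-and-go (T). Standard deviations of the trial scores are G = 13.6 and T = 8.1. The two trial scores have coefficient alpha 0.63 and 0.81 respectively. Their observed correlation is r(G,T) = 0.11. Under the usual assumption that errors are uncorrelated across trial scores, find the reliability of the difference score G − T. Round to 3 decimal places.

0.643

Var(G−T) = 13.6² + 8.1² − 2·13.6·8.1·0.11 = 250.57 − 24.2352 = 226.335.
Under uncorrelated errors the observed covariances equal the true-score covariances, so only the own-variance terms attenuate.
True-score variance = [13.6²·0.63 + 8.1²·0.81] − 24.2352 = 169.669 − 24.2352 = 145.434.
Reliability = 145.434 / 226.335 = 0.643.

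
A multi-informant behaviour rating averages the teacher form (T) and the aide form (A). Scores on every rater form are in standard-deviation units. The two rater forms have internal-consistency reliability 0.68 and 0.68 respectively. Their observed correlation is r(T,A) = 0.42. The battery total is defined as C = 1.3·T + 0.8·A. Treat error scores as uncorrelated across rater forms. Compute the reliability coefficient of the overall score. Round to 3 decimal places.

Var(C) = 1.3² + 0.8² + 2·[1.04·0.42] = 2.33 + 0.8736 = 3.2036.
Under uncorrelated errors the observed covariances equal the true-score covariances, so only the own-variance terms attenuate.
True-score variance = [1.3²·0.68 + 0.8²·0.68] + 0.8736 = 1.5844 + 0.8736 = 2.458.
Reliability = 2.458 / 3.2036 = 0.767.

0.767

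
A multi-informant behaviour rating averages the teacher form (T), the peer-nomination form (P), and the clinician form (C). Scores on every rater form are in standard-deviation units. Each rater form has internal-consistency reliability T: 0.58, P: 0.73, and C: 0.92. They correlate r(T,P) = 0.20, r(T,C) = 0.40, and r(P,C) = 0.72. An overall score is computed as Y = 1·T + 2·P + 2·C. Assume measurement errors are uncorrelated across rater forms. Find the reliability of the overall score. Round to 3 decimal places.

Var(Y) = 1 + 2² + 2² + 2·[2·0.20 + 2·0.40 + 4·0.72] = 9 + 8.16 = 17.16.
Under uncorrelated errors the observed covariances equal the true-score covariances, so only the own-variance terms attenuate.
True-score variance = [0.58 + 2²·0.73 + 2²·0.92] + 8.16 = 7.18 + 8.16 = 15.34.
Reliability = 15.34 / 17.16 = 0.894.

0.894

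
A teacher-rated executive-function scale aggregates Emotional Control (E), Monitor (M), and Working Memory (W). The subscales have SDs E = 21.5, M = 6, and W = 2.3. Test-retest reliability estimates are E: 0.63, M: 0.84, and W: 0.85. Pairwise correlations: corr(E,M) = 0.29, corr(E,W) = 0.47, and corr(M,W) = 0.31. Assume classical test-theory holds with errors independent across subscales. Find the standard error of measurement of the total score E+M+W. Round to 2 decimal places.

13.33

Var(total) = 503.54 + 129.859 = 633.399.
True-score variance = 325.954 + 129.859 = 455.813, so reliability = 0.7196.
Error variance = 633.399 − 455.813 = 177.586; SEM = √177.586 = 13.33.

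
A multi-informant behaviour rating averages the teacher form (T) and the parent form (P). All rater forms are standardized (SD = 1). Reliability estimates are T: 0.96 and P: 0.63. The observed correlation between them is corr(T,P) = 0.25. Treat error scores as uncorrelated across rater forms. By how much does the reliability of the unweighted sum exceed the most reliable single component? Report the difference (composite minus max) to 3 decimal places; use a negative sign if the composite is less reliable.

Var(sum) = 2 + 0.5 = 2.5; true-score variance = 1.59 + 0.5 = 2.09; composite reliability = 0.8360.
Max component reliability = 0.9600.
Difference = 0.8360 − 0.9600 = -0.124.

-0.124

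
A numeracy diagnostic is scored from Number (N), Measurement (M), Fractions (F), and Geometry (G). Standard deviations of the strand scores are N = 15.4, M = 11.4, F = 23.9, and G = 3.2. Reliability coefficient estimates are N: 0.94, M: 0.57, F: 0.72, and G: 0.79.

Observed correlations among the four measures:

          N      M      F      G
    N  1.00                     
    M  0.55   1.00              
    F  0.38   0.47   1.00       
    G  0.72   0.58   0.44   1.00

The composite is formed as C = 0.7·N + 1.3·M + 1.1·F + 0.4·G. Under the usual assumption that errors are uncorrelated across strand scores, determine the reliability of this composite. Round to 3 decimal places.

Var(C) = 0.7²·15.4² + 1.3²·11.4² + 1.1²·23.9² + 0.4²·3.2² + 2·[0.91·15.4·11.4·0.55 + 0.77·15.4·23.9·0.38 + 0.28·15.4·3.2·0.72 + 1.43·11.4·23.9·0.47 + 0.52·11.4·3.2·0.58 + 0.44·23.9·3.2·0.44] = 1028.64 + 828.852 = 1857.5.
Because errors are independent across components, Cov(Tᵢ,Tⱼ) = Cov(Xᵢ,Xⱼ); the off-diagonal part of the true-score variance is the same as above.
True-score variance = [0.7²·15.4²·0.94 + 1.3²·11.4²·0.57 + 1.1²·23.9²·0.72 + 0.4²·3.2²·0.79] + 828.852 = 733.359 + 828.852 = 1562.21.
Reliability = 1562.21 / 1857.5 = 0.841.

0.841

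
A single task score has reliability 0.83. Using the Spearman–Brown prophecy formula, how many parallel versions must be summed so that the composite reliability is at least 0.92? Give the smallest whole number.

k ≥ ρ*(1−ρ₁)/(ρ₁(1−ρ*)) = 0.92·0.17 / (0.83·0.08) = 2.355.
Smallest integer k = 3.

3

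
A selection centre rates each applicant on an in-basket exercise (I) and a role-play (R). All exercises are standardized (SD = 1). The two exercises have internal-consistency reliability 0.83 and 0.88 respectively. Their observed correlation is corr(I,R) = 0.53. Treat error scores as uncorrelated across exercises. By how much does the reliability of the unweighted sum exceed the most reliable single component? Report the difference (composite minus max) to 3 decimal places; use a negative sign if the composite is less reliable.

0.025

Var(sum) = 2 + 1.06 = 3.06; true-score variance = 1.71 + 1.06 = 2.77; composite reliability = 0.9052.
Max component reliability = 0.8800.
Difference = 0.9052 − 0.8800 = 0.025.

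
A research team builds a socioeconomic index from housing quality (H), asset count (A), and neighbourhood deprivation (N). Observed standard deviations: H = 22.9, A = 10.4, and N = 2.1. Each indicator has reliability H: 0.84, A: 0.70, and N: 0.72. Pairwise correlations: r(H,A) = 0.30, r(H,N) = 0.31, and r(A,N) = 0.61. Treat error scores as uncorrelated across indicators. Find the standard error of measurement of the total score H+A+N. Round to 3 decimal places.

10.844

Var(total) = 636.98 + 199.357 = 836.337.
True-score variance = 519.392 + 199.357 = 718.748, so reliability = 0.8594.
Error variance = 836.337 − 718.748 = 117.588; SEM = √117.588 = 10.844.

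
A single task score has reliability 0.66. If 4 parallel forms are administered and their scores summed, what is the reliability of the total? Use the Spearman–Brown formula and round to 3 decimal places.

ρ_k = kρ / (1 + (k−1)ρ) = 4·0.66 / (1 + 3·0.66) = 2.640 / 2.980 = 0.886.

0.886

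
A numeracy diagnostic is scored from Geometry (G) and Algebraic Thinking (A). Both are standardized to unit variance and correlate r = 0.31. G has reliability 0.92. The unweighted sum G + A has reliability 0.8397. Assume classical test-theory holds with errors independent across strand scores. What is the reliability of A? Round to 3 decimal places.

Var(G+A) = 2 + 2·0.31 = 2.620.
True-score variance = ρ_G + ρ_A + 2·0.31, so 0.8397 = (0.92 + ρ_A + 0.62) / 2.620.
ρ_A = 0.8397·2.620 − 0.92 − 0.62 = 0.660.

0.660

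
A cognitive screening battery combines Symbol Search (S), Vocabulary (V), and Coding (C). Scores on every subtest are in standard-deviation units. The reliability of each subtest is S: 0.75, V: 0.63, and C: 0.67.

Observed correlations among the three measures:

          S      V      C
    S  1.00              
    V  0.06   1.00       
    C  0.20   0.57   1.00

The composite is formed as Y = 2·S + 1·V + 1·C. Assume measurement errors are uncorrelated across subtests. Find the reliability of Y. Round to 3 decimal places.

0.792

Var(Y) = 2² + 1 + 1 + 2·[2·0.06 + 2·0.20 + 0.57] = 6 + 2.18 = 8.18.
With uncorrelated errors the cross-covariances are all true-score covariance, so they carry over unchanged; only the diagonal terms shrink to ρᵢσᵢ².
True-score variance = [2²·0.75 + 0.63 + 0.67] + 2.18 = 4.3 + 2.18 = 6.48.
Reliability = 6.48 / 8.18 = 0.792.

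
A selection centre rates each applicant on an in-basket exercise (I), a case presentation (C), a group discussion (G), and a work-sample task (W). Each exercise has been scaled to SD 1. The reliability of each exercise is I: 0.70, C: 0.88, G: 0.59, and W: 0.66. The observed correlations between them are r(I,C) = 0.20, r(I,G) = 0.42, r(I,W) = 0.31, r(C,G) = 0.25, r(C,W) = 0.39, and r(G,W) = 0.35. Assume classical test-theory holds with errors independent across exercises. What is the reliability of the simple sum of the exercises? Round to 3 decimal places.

0.851

Var(I+C+G+W) = 4 + 2·[0.20 + 0.42 + 0.31 + 0.25 + 0.39 + 0.35] = 4 + 3.84 = 7.84.
With uncorrelated errors the cross-covariances are all true-score covariance, so they carry over unchanged; only the diagonal terms shrink to ρᵢσᵢ².
True-score variance = [0.70 + 0.88 + 0.59 + 0.66] + 3.84 = 2.83 + 3.84 = 6.67.
Reliability = 6.67 / 7.84 = 0.851.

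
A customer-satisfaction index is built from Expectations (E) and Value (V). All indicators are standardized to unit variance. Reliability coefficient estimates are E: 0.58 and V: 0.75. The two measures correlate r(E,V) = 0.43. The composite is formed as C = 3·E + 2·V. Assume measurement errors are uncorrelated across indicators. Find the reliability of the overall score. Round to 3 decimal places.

Var(C) = 3² + 2² + 2·[6·0.43] = 13 + 5.16 = 18.16.
With uncorrelated errors the cross-covariances are all true-score covariance, so they carry over unchanged; only the diagonal terms shrink to ρᵢσᵢ².
True-score variance = [3²·0.58 + 2²·0.75] + 5.16 = 8.22 + 5.16 = 13.38.
Reliability = 13.38 / 18.16 = 0.737.

0.737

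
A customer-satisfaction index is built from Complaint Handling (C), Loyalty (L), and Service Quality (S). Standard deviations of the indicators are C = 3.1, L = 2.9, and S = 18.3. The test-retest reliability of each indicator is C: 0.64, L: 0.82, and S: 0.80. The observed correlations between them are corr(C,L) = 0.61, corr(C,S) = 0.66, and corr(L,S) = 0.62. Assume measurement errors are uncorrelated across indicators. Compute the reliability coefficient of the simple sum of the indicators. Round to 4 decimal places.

0.8574

Var(C+L+S) = 3.1² + 2.9² + 18.3² + 2·[3.1·2.9·0.61 + 3.1·18.3·0.66 + 2.9·18.3·0.62] = 352.91 + 151.658 = 504.568.
With uncorrelated errors the cross-covariances are all true-score covariance, so they carry over unchanged; only the diagonal terms shrink to ρᵢσᵢ².
True-score variance = [3.1²·0.64 + 2.9²·0.82 + 18.3²·0.80] + 151.658 = 280.959 + 151.658 = 432.617.
Reliability = 432.617 / 504.568 = 0.8574.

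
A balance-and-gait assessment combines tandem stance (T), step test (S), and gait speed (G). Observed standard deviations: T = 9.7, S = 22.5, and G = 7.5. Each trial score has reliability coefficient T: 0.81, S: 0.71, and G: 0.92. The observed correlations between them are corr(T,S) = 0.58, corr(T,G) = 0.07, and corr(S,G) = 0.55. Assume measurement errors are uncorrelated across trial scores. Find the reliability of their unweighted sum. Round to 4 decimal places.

Var(T+S+G) = 9.7² + 22.5² + 7.5² + 2·[9.7·22.5·0.58 + 9.7·7.5·0.07 + 22.5·7.5·0.55] = 656.59 + 448.98 = 1105.57.
Because errors are independent across components, Cov(Tᵢ,Tⱼ) = Cov(Xᵢ,Xⱼ); the off-diagonal part of the true-score variance is the same as above.
True-score variance = [9.7²·0.81 + 22.5²·0.71 + 7.5²·0.92] + 448.98 = 487.4 + 448.98 = 936.38.
Reliability = 936.38 / 1105.57 = 0.8470.

0.8470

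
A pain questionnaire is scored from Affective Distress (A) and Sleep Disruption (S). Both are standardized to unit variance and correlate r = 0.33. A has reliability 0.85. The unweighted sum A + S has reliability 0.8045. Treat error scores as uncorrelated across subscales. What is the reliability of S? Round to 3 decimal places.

Var(A+S) = 2 + 2·0.33 = 2.660.
True-score variance = ρ_A + ρ_S + 2·0.33, so 0.8045 = (0.85 + ρ_S + 0.66) / 2.660.
ρ_S = 0.8045·2.660 − 0.85 − 0.66 = 0.630.

0.630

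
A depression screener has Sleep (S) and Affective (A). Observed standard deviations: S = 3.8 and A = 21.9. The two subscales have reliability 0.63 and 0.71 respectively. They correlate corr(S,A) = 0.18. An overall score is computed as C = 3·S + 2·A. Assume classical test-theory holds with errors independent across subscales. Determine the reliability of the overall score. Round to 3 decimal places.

Var(C) = 3²·3.8² + 2²·21.9² + 2·[6·3.8·21.9·0.18] = 2048.4 + 179.755 = 2228.16.
With uncorrelated errors the cross-covariances are all true-score covariance, so they carry over unchanged; only the diagonal terms shrink to ρᵢσᵢ².
True-score variance = [3²·3.8²·0.63 + 2²·21.9²·0.71] + 179.755 = 1443.97 + 179.755 = 1623.72.
Reliability = 1623.72 / 2228.16 = 0.729.

0.729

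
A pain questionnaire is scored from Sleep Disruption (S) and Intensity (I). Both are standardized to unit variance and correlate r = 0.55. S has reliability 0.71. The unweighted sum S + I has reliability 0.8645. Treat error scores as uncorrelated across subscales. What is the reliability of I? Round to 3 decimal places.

0.870

Var(S+I) = 2 + 2·0.55 = 3.100.
True-score variance = ρ_S + ρ_I + 2·0.55, so 0.8645 = (0.71 + ρ_I + 1.10) / 3.100.
ρ_I = 0.8645·3.100 − 0.71 − 1.10 = 0.870.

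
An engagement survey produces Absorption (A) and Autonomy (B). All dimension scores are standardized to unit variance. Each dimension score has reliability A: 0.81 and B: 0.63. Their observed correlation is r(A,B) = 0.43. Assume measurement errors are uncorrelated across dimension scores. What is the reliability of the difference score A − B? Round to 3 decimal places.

0.509

Var(A−B) = 1 + 1 − 2·0.43 = 2 − 0.86 = 1.14.
With uncorrelated errors the cross-covariances are all true-score covariance, so they carry over unchanged; only the diagonal terms shrink to ρᵢσᵢ².
True-score variance = [0.81 + 0.63] − 0.86 = 1.44 − 0.86 = 0.58.
Reliability = 0.58 / 1.14 = 0.509.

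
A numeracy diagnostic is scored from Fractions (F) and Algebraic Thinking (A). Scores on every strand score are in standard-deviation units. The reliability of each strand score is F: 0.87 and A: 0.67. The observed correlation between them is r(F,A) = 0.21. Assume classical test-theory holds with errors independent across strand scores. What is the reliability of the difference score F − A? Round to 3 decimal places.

Var(F−A) = 1 + 1 − 2·0.21 = 2 − 0.42 = 1.58.
Under uncorrelated errors the observed covariances equal the true-score covariances, so only the own-variance terms attenuate.
True-score variance = [0.87 + 0.67] − 0.42 = 1.54 − 0.42 = 1.12.
Reliability = 1.12 / 1.58 = 0.709.

0.709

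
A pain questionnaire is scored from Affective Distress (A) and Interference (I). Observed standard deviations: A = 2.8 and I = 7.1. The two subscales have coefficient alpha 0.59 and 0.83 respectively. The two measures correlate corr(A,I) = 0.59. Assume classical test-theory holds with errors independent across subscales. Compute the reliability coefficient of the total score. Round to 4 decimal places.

Var(A+I) = 2.8² + 7.1² + 2·[2.8·7.1·0.59] = 58.25 + 23.4584 = 81.7084.
Because errors are independent across components, Cov(Tᵢ,Tⱼ) = Cov(Xᵢ,Xⱼ); the off-diagonal part of the true-score variance is the same as above.
True-score variance = [2.8²·0.59 + 7.1²·0.83] + 23.4584 = 46.4659 + 23.4584 = 69.9243.
Reliability = 69.9243 / 81.7084 = 0.8558.

0.8558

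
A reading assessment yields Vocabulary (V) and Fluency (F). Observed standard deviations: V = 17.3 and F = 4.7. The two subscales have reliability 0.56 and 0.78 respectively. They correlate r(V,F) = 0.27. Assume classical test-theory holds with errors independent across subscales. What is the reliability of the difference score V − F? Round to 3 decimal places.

0.508

Var(V−F) = 17.3² + 4.7² − 2·17.3·4.7·0.27 = 321.38 − 43.9074 = 277.473.
Because errors are independent across components, Cov(Tᵢ,Tⱼ) = Cov(Xᵢ,Xⱼ); the off-diagonal part of the true-score variance is the same as above.
True-score variance = [17.3²·0.56 + 4.7²·0.78] − 43.9074 = 184.833 − 43.9074 = 140.925.
Reliability = 140.925 / 277.473 = 0.508.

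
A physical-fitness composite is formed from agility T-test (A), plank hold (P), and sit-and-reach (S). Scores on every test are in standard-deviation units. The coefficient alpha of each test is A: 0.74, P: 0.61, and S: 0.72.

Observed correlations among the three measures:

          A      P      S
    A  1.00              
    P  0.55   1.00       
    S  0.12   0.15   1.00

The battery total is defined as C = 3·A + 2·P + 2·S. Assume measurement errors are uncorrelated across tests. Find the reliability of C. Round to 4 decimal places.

0.8087

Var(C) = 3² + 2² + 2² + 2·[6·0.55 + 6·0.12 + 4·0.15] = 17 + 9.24 = 26.24.
Under uncorrelated errors the observed covariances equal the true-score covariances, so only the own-variance terms attenuate.
True-score variance = [3²·0.74 + 2²·0.61 + 2²·0.72] + 9.24 = 11.98 + 9.24 = 21.22.
Reliability = 21.22 / 26.24 = 0.8087.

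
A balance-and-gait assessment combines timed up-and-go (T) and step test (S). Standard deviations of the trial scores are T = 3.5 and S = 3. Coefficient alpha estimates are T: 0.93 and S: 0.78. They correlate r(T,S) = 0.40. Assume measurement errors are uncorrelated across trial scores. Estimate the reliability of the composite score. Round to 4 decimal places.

Var(T+S) = 3.5² + 3² + 2·[3.5·3·0.40] = 21.25 + 8.4 = 29.65.
Under uncorrelated errors the observed covariances equal the true-score covariances, so only the own-variance terms attenuate.
True-score variance = [3.5²·0.93 + 3²·0.78] + 8.4 = 18.4125 + 8.4 = 26.8125.
Reliability = 26.8125 / 29.65 = 0.9043.

0.9043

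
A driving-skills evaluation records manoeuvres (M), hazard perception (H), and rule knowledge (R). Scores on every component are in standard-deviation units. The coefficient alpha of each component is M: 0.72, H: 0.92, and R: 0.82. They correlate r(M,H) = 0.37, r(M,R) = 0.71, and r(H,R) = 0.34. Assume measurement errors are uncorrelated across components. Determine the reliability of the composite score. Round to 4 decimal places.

Var(M+H+R) = 3 + 2·[0.37 + 0.71 + 0.34] = 3 + 2.84 = 5.84.
With uncorrelated errors the cross-covariances are all true-score covariance, so they carry over unchanged; only the diagonal terms shrink to ρᵢσᵢ².
True-score variance = [0.72 + 0.92 + 0.82] + 2.84 = 2.46 + 2.84 = 5.3.
Reliability = 5.3 / 5.84 = 0.9075.

0.9075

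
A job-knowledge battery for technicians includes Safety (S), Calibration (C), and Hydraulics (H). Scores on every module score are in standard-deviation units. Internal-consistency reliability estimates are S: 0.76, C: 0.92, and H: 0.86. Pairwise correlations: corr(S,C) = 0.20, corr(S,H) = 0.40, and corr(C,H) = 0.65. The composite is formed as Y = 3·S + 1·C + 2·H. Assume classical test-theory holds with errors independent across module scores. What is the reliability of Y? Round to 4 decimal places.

0.8761

Var(Y) = 3² + 1 + 2² + 2·[3·0.20 + 6·0.40 + 2·0.65] = 14 + 8.6 = 22.6.
Under uncorrelated errors the observed covariances equal the true-score covariances, so only the own-variance terms attenuate.
True-score variance = [3²·0.76 + 0.92 + 2²·0.86] + 8.6 = 11.2 + 8.6 = 19.8.
Reliability = 19.8 / 22.6 = 0.8761.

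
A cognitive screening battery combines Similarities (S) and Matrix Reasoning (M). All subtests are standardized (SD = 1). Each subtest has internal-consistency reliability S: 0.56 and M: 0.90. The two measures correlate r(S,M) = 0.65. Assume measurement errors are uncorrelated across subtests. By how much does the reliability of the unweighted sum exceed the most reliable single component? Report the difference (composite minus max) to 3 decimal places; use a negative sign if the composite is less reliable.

Var(sum) = 2 + 1.3 = 3.3; true-score variance = 1.46 + 1.3 = 2.76; composite reliability = 0.8364.
Max component reliability = 0.9000.
Difference = 0.8364 − 0.9000 = -0.064.

-0.064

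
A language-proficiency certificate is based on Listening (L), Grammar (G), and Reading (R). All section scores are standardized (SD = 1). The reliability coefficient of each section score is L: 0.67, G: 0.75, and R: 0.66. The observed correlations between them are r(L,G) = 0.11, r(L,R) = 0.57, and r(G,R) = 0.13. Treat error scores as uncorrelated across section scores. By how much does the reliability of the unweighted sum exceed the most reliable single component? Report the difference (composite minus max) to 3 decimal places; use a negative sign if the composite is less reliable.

0.051

Var(sum) = 3 + 1.62 = 4.62; true-score variance = 2.08 + 1.62 = 3.7; composite reliability = 0.8009.
Max component reliability = 0.7500.
Difference = 0.8009 − 0.7500 = 0.051.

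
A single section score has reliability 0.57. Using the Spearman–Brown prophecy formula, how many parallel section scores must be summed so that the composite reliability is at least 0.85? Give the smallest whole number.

k ≥ ρ*(1−ρ₁)/(ρ₁(1−ρ*)) = 0.85·0.43 / (0.57·0.15) = 4.275.
Smallest integer k = 5.

5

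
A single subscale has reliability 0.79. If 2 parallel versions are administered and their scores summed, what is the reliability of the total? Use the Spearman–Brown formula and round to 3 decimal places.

ρ_k = kρ / (1 + (k−1)ρ) = 2·0.79 / (1 + 1·0.79) = 1.580 / 1.790 = 0.883.

0.883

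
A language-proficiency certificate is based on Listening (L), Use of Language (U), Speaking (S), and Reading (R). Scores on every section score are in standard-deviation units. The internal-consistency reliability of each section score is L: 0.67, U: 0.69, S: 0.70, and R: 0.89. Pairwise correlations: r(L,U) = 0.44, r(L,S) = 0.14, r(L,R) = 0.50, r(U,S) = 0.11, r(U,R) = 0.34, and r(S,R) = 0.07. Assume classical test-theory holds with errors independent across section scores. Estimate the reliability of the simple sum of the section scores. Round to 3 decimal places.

0.854

Var(L+U+S+R) = 4 + 2·[0.44 + 0.14 + 0.50 + 0.11 + 0.34 + 0.07] = 4 + 3.2 = 7.2.
Under uncorrelated errors the observed covariances equal the true-score covariances, so only the own-variance terms attenuate.
True-score variance = [0.67 + 0.69 + 0.70 + 0.89] + 3.2 = 2.95 + 3.2 = 6.15.
Reliability = 6.15 / 7.2 = 0.854.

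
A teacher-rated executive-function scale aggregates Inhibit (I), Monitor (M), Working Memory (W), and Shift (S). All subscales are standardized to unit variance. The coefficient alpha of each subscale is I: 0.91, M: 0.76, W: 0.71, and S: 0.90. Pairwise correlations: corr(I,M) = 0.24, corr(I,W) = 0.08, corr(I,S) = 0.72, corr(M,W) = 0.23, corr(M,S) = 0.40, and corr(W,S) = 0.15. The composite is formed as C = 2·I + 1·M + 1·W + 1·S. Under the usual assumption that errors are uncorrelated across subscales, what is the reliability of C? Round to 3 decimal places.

0.922

Var(C) = 2² + 1 + 1 + 1 + 2·[2·0.24 + 2·0.08 + 2·0.72 + 0.23 + 0.40 + 0.15] = 7 + 5.72 = 12.72.
Because errors are independent across components, Cov(Tᵢ,Tⱼ) = Cov(Xᵢ,Xⱼ); the off-diagonal part of the true-score variance is the same as above.
True-score variance = [2²·0.91 + 0.76 + 0.71 + 0.90] + 5.72 = 6.01 + 5.72 = 11.73.
Reliability = 11.73 / 12.72 = 0.922.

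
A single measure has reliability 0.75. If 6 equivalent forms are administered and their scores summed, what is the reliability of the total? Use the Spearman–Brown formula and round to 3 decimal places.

0.947

ρ_k = kρ / (1 + (k−1)ρ) = 6·0.75 / (1 + 5·0.75) = 4.500 / 4.750 = 0.947.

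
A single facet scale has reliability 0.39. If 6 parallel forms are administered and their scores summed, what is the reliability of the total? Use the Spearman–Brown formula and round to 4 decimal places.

0.7932

ρ_k = kρ / (1 + (k−1)ρ) = 6·0.39 / (1 + 5·0.39) = 2.340 / 2.950 = 0.7932.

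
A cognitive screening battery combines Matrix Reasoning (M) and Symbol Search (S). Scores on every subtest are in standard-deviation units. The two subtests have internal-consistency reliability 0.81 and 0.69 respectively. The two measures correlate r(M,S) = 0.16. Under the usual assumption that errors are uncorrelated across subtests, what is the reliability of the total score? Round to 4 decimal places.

0.7845

Var(M+S) = 2 + 2·[0.16] = 2 + 0.32 = 2.32.
With uncorrelated errors the cross-covariances are all true-score covariance, so they carry over unchanged; only the diagonal terms shrink to ρᵢσᵢ².
True-score variance = [0.81 + 0.69] + 0.32 = 1.5 + 0.32 = 1.82.
Reliability = 1.82 / 2.32 = 0.7845.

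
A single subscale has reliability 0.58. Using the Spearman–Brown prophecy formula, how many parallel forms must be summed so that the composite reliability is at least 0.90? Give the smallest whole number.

7

k ≥ ρ*(1−ρ₁)/(ρ₁(1−ρ*)) = 0.90·0.42 / (0.58·0.10) = 6.517.
Smallest integer k = 7.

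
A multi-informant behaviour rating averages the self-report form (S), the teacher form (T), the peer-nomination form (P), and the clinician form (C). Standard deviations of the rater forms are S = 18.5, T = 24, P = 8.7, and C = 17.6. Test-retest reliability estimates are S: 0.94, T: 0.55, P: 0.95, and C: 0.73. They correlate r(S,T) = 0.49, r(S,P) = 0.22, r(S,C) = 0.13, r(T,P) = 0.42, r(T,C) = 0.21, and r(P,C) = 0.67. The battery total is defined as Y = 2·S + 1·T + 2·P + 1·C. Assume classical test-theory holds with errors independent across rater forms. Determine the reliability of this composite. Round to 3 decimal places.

0.909

Var(Y) = 2²·18.5² + 24² + 2²·8.7² + 17.6² + 2·[2·18.5·24·0.49 + 4·18.5·8.7·0.22 + 2·18.5·17.6·0.13 + 2·24·8.7·0.42 + 24·17.6·0.21 + 2·8.7·17.6·0.67] = 2557.52 + 2261.38 = 4818.9.
Because errors are independent across components, Cov(Tᵢ,Tⱼ) = Cov(Xᵢ,Xⱼ); the off-diagonal part of the true-score variance is the same as above.
True-score variance = [2²·18.5²·0.94 + 24²·0.55 + 2²·8.7²·0.95 + 17.6²·0.73] + 2261.38 = 2117.41 + 2261.38 = 4378.78.
Reliability = 4378.78 / 4818.9 = 0.909.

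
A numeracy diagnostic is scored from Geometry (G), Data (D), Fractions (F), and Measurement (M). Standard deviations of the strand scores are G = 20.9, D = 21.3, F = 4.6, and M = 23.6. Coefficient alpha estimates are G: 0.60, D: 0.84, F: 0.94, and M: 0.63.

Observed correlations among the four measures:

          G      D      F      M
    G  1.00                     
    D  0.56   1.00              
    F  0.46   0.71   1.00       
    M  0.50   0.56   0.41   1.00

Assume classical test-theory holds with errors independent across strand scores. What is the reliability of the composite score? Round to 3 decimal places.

Var(G+D+F+M) = 20.9² + 21.3² + 4.6² + 23.6² + 2·[20.9·21.3·0.56 + 20.9·4.6·0.46 + 20.9·23.6·0.50 + 21.3·4.6·0.71 + 21.3·23.6·0.56 + 4.6·23.6·0.41] = 1468.62 + 1871.43 = 3340.05.
Because errors are independent across components, Cov(Tᵢ,Tⱼ) = Cov(Xᵢ,Xⱼ); the off-diagonal part of the true-score variance is the same as above.
True-score variance = [20.9²·0.60 + 21.3²·0.84 + 4.6²·0.94 + 23.6²·0.63] + 1871.43 = 1013.96 + 1871.43 = 2885.39.
Reliability = 2885.39 / 3340.05 = 0.864.

0.864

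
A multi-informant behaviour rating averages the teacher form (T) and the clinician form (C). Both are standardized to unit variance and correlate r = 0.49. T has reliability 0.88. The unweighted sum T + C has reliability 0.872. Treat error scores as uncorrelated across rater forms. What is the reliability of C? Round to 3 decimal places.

Var(T+C) = 2 + 2·0.49 = 2.980.
True-score variance = ρ_T + ρ_C + 2·0.49, so 0.872 = (0.88 + ρ_C + 0.98) / 2.980.
ρ_C = 0.872·2.980 − 0.88 − 0.98 = 0.739.

0.739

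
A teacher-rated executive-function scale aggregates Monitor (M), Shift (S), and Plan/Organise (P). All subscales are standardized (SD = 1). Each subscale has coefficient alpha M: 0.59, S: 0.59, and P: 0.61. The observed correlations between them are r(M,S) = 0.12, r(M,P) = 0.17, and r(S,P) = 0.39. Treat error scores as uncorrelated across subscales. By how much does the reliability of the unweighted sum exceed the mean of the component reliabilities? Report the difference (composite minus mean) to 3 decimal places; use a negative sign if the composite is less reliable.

0.126

Var(sum) = 3 + 1.36 = 4.36; true-score variance = 1.79 + 1.36 = 3.15; composite reliability = 0.7225.
Mean component reliability = 0.5967.
Difference = 0.7225 − 0.5967 = 0.126.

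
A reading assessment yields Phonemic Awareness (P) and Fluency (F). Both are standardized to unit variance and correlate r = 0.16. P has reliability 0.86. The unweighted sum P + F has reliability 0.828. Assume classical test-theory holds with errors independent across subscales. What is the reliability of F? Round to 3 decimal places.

Var(P+F) = 2 + 2·0.16 = 2.320.
True-score variance = ρ_P + ρ_F + 2·0.16, so 0.828 = (0.86 + ρ_F + 0.32) / 2.320.
ρ_F = 0.828·2.320 − 0.86 − 0.32 = 0.741.

0.741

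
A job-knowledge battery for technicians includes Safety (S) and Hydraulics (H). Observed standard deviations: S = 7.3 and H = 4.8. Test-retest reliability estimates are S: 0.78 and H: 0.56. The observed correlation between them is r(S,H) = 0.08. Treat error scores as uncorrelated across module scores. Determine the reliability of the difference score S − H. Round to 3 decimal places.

0.691

Var(S−H) = 7.3² + 4.8² − 2·7.3·4.8·0.08 = 76.33 − 5.6064 = 70.7236.
Under uncorrelated errors the observed covariances equal the true-score covariances, so only the own-variance terms attenuate.
True-score variance = [7.3²·0.78 + 4.8²·0.56] − 5.6064 = 54.4686 − 5.6064 = 48.8622.
Reliability = 48.8622 / 70.7236 = 0.691.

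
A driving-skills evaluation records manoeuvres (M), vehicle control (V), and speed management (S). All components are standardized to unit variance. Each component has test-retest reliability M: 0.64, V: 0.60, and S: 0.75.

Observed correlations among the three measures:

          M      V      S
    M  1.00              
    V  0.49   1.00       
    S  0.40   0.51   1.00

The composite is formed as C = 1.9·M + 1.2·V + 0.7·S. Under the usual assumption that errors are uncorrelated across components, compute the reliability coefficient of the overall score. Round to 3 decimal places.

0.794

Var(C) = 1.9² + 1.2² + 0.7² + 2·[2.28·0.49 + 1.33·0.40 + 0.84·0.51] = 5.54 + 4.1552 = 9.6952.
Under uncorrelated errors the observed covariances equal the true-score covariances, so only the own-variance terms attenuate.
True-score variance = [1.9²·0.64 + 1.2²·0.60 + 0.7²·0.75] + 4.1552 = 3.5419 + 4.1552 = 7.6971.
Reliability = 7.6971 / 9.6952 = 0.794.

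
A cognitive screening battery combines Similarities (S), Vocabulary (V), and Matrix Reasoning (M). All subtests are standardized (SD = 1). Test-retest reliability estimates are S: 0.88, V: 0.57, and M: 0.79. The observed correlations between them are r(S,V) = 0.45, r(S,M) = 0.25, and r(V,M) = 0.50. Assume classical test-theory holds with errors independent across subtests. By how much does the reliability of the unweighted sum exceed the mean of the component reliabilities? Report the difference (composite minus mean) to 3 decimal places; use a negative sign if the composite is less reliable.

Var(sum) = 3 + 2.4 = 5.4; true-score variance = 2.24 + 2.4 = 4.64; composite reliability = 0.8593.
Mean component reliability = 0.7467.
Difference = 0.8593 − 0.7467 = 0.113.

0.113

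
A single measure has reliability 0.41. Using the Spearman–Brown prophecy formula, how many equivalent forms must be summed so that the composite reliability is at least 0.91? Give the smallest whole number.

15

k ≥ ρ*(1−ρ₁)/(ρ₁(1−ρ*)) = 0.91·0.59 / (0.41·0.09) = 14.550.
Smallest integer k = 15.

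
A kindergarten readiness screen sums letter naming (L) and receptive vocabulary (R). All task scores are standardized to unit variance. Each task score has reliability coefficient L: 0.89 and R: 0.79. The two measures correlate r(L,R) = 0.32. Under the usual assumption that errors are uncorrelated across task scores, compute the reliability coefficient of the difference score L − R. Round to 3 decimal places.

0.765

Var(L−R) = 1 + 1 − 2·0.32 = 2 − 0.64 = 1.36.
Under uncorrelated errors the observed covariances equal the true-score covariances, so only the own-variance terms attenuate.
True-score variance = [0.89 + 0.79] − 0.64 = 1.68 − 0.64 = 1.04.
Reliability = 1.04 / 1.36 = 0.765.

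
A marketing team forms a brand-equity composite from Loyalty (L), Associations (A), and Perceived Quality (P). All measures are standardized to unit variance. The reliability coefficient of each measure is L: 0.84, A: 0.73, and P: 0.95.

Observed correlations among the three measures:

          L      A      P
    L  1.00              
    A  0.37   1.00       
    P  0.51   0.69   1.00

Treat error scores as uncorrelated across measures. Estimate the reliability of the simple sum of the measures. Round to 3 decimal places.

0.922

Var(L+A+P) = 3 + 2·[0.37 + 0.51 + 0.69] = 3 + 3.14 = 6.14.
Under uncorrelated errors the observed covariances equal the true-score covariances, so only the own-variance terms attenuate.
True-score variance = [0.84 + 0.73 + 0.95] + 3.14 = 2.52 + 3.14 = 5.66.
Reliability = 5.66 / 6.14 = 0.922.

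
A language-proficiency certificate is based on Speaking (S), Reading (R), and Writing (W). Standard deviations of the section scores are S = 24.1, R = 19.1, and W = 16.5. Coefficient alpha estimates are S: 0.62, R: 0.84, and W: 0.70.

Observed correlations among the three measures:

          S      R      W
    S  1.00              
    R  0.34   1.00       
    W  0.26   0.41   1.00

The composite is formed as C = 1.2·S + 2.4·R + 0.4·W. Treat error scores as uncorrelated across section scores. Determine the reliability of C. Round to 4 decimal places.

Var(C) = 1.2²·24.1² + 2.4²·19.1² + 0.4²·16.5² + 2·[2.88·24.1·19.1·0.34 + 0.48·24.1·16.5·0.26 + 0.96·19.1·16.5·0.41] = 2981.23 + 1248.81 = 4230.04.
With uncorrelated errors the cross-covariances are all true-score covariance, so they carry over unchanged; only the diagonal terms shrink to ρᵢσᵢ².
True-score variance = [1.2²·24.1²·0.62 + 2.4²·19.1²·0.84 + 0.4²·16.5²·0.70] + 1248.81 = 2314.14 + 1248.81 = 3562.95.
Reliability = 3562.95 / 4230.04 = 0.8423.

0.8423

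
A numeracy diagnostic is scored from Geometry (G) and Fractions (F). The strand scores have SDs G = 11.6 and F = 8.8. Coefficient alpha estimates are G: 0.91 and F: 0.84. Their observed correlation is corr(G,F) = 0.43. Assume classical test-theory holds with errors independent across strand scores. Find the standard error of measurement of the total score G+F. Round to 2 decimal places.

4.95

Var(total) = 212 + 87.7888 = 299.789.
True-score variance = 187.499 + 87.7888 = 275.288, so reliability = 0.9183.
Error variance = 299.789 − 275.288 = 24.5008; SEM = √24.5008 = 4.95.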